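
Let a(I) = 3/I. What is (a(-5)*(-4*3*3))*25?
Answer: 540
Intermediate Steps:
(a(-5)*(-4*3*3))*25 = ((3/(-5))*(-4*3*3))*25 = ((3*(-1/5))*(-12*3))*25 = -3/5*(-36)*25 = (108/5)*25 = 540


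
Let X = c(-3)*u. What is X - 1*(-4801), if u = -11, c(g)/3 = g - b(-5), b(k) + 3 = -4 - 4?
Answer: 4537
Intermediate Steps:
b(k) = -11 (b(k) = -3 + (-4 - 4) = -3 - 8 = -11)
c(g) = 33 + 3*g (c(g) = 3*(g - 1*(-11)) = 3*(g + 11) = 3*(11 + g) = 33 + 3*g)
X = -264 (X = (33 + 3*(-3))*(-11) = (33 - 9)*(-11) = 24*(-11) = -264)
X - 1*(-4801) = -264 - 1*(-4801) = -264 + 4801 = 4537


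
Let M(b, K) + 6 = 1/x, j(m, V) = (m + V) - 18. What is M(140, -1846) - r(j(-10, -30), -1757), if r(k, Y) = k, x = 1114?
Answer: 57929/1114 ≈ 52.001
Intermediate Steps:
j(m, V) = -18 + V + m (j(m, V) = (V + m) - 18 = -18 + V + m)
M(b, K) = -6683/1114 (M(b, K) = -6 + 1/1114 = -6683/1114)
M(140, -1846) - r(j(-10, -30), -1757) = -6683/1114 - (-18 - 30 - 10) = -6683/1114 - 1*(-58) = -6683/1114 + 58 = 57929/1114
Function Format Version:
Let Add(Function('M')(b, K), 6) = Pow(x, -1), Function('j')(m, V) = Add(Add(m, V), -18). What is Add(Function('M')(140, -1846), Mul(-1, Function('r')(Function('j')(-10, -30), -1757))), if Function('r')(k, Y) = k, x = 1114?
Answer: Rational(57929, 1114) ≈ 52.001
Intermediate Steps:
Function('j')(m, V) = Add(-18, V, m) (Function('j')(m, V) = Add(Add(V, m), -18) = Add(-18, V, m))
Function('M')(b, K) = Rational(-6683, 1114) (Function('M')(b, K) = Add(-6, Pow(1114, -1)) = Add(-6, Rational(1, 1114)) = Rational(-6683, 1114))
Add(Function('M')(140, -1846), Mul(-1, Function('r')(Function('j')(-10, -30), -1757))) = Add(Rational(-6683, 1114), Mul(-1, Add(-18, -30, -10))) = Add(Rational(-6683, 1114), Mul(-1, -58)) = Add(Rational(-6683, 1114), 58) = Rational(57929, 1114)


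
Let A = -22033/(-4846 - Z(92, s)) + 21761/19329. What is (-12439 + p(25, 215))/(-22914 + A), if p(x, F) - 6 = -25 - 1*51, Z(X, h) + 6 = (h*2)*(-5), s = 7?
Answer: 384440472990/704041923931 ≈ 0.54605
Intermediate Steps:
Z(X, h) = -6 - 10*h (Z(X, h) = -6 + (h*2)*(-5) = -6 + (2*h)*(-5) = -6 - 10*h)
p(x, F) = -70 (p(x, F) = 6 + (-25 - 1*51) = 6 + (-25 - 51) = 6 - 76 = -70)
A = 176558609/30733110 (A = -22033/(-4846 - (-6 - 10*7)) + 21761/19329 = -22033/(-4846 - (-6 - 70)) + 21761*(1/19329) = -22033/(-4846 - 1*(-76)) + 21761/19329 = -22033/(-4846 + 76) + 21761/19329 = -22033/(-4770) + 21761/19329 = -22033*(-1/4770) + 21761/19329 = 22033/4770 + 21761/19329 = 176558609/30733110 ≈ 5.7449)
(-12439 + p(25, 215))/(-22914 + A) = (-12439 - 70)/(-22914 + 176558609/30733110) = -12509/(-704041923931/30733110) = -12509*(-30733110/704041923931) = 384440472990/704041923931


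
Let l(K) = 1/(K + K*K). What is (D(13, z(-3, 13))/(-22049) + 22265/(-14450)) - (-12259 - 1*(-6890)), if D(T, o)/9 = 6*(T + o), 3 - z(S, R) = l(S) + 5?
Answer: 20118908779/3748330 ≈ 5367.4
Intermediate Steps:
l(K) = 1/(K + K²)
z(S, R) = -2 - 1/(S*(1 + S)) (z(S, R) = 3 - (1/(S*(1 + S)) + 5) = 3 - (5 + 1/(S*(1 + S))) = 3 + (-5 - 1/(S*(1 + S))) = -2 - 1/(S*(1 + S)))
D(T, o) = 54*T + 54*o (D(T, o) = 9*(6*(T + o)) = 9*(6*T + 6*o) = 54*T + 54*o)
(D(13, z(-3, 13))/(-22049) + 22265/(-14450)) - (-12259 - 1*(-6890)) = ((54*13 + 54*((-1 - 2*(-3)*(1 - 3))/((-3)*(1 - 3))))/(-22049) + 22265/(-14450)) - (-12259 - 1*(-6890)) = ((702 + 54*(-⅓*(-1 - 2*(-3)*(-2))/(-2)))*(-1/22049) + 22265*(-1/14450)) - (-12259 + 6890) = ((702 + 54*(-⅓*(-½)*(-1 - 12)))*(-1/22049) - 4453/2890) - 1*(-5369) = ((702 + 54*(-⅓*(-½)*(-13)))*(-1/22049) - 4453/2890) + 5369 = ((702 + 54*(-13/6))*(-1/22049) - 4453/2890) + 5369 = ((702 - 117)*(-1/22049) - 4453/2890) + 5369 = (585*(-1/22049) - 4453/2890) + 5369 = (-585/22049 - 4453/2890) + 5369 = -5874991/3748330 + 5369 = 20118908779/3748330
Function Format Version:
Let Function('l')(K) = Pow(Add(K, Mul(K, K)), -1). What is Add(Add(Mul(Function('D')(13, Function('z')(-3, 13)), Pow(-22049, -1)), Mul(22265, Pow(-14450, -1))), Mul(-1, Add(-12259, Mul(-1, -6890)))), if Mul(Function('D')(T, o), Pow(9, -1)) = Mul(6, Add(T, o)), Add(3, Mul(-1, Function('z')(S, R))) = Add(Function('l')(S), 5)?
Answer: Rational(20118908779, 3748330) ≈ 5367.4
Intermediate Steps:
Function('l')(K) = Pow(Add(K, Pow(K, 2)), -1)
Function('z')(S, R) = Add(-2, Mul(-1, Pow(S, -1), Pow(Add(1, S), -1))) (Function('z')(S, R) = Add(3, Mul(-1, Add(Mul(Pow(S, -1), Pow(Add(1, S), -1)), 5))) = Add(3, Mul(-1, Add(5, Mul(Pow(S, -1), Pow(Add(1, S), -1))))) = Add(3, Add(-5, Mul(-1, Pow(S, -1), Pow(Add(1, S), -1)))) = Add(-2, Mul(-1, Pow(S, -1), Pow(Add(1, S), -1))))
Function('D')(T, o) = Add(Mul(54, T), Mul(54, o)) (Function('D')(T, o) = Mul(9, Mul(6, Add(T, o))) = Mul(9, Add(Mul(6, T), Mul(6, o))) = Add(Mul(54, T), Mul(54, o)))
Add(Add(Mul(Function('D')(13, Function('z')(-3, 13)), Pow(-22049, -1)), Mul(22265, Pow(-14450, -1))), Mul(-1, Add(-12259, Mul(-1, -6890)))) = Add(Add(Mul(Add(Mul(54, 13), Mul(54, Mul(Pow(-3, -1), Pow(Add(1, -3), -1), Add(-1, Mul(-2, -3, Add(1, -3)))))), Pow(-22049, -1)), Mul(22265, Pow(-14450, -1))), Mul(-1, Add(-12259, Mul(-1, -6890)))) = Add(Add(Mul(Add(702, Mul(54, Mul(Rational(-1, 3), Pow(-2, -1), Add(-1, Mul(-2, -3, -2))))), Rational(-1, 22049)), Mul(22265, Rational(-1, 14450))), Mul(-1, Add(-12259, 6890))) = Add(Add(Mul(Add(702, Mul(54, Mul(Rational(-1, 3), Rational(-1, 2), Add(-1, -12)))), Rational(-1, 22049)), Rational(-4453, 2890)), Mul(-1, -5369)) = Add(Add(Mul(Add(702, Mul(54, Mul(Rational(-1, 3), Rational(-1, 2), -13))), Rational(-1, 22049)), Rational(-4453, 2890)), 5369) = Add(Add(Mul(Add(702, Mul(54, Rational(-13, 6))), Rational(-1, 22049)), Rational(-4453, 2890)), 5369) = Add(Add(Mul(Add(702, -117), Rational(-1, 22049)), Rational(-4453, 2890)), 5369) = Add(Add(Mul(585, Rational(-1, 22049)), Rational(-4453, 2890)), 5369) = Add(Add(Rational(-585, 22049), Rational(-4453, 2890)), 5369) = Add(Rational(-5874991, 3748330), 5369) = Rational(20118908779, 3748330)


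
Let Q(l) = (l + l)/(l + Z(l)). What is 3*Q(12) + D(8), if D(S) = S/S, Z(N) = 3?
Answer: 29/5 ≈ 5.8000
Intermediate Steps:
D(S) = 1
Q(l) = 2*l/(3 + l) (Q(l) = (l + l)/(l + 3) = (2*l)/(3 + l) = 2*l/(3 + l))
3*Q(12) + D(8) = 3*(2*12/(3 + 12)) + 1 = 3*(2*12/15) + 1 = 3*(2*12*(1/15)) + 1 = 3*(8/5) + 1 = 24/5 + 1 = 29/5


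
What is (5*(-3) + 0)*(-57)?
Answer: 855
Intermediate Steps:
(5*(-3) + 0)*(-57) = (-15 + 0)*(-57) = -15*(-57) = 855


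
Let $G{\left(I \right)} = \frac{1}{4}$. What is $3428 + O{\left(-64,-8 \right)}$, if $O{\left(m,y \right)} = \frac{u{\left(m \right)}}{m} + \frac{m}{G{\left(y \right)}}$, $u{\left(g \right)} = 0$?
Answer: $3172$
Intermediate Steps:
$G{\left(I \right)} = \frac{1}{4}$
$O{\left(m,y \right)} = 4 m$ ($O{\left(m,y \right)} = \frac{0}{m} + m \frac{1}{\frac{1}{4}} = 0 + m 4 = 0 + 4 m = 4 m$)
$3428 + O{\left(-64,-8 \right)} = 3428 + 4 \left(-64\right) = 3428 - 256 = 3172$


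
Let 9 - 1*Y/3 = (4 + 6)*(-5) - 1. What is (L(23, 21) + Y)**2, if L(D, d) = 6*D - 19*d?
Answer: 6561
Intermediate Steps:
L(D, d) = -19*d + 6*D
Y = 180 (Y = 27 - 3*((4 + 6)*(-5) - 1) = 27 - 3*(10*(-5) - 1) = 27 - 3*(-50 - 1) = 27 - 3*(-51) = 27 + 153 = 180)
(L(23, 21) + Y)**2 = ((-19*21 + 6*23) + 180)**2 = ((-399 + 138) + 180)**2 = (-261 + 180)**2 = (-81)**2 = 6561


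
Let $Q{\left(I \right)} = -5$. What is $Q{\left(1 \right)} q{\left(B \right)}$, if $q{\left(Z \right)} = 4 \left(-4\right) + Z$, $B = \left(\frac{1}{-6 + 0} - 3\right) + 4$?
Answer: $\frac{455}{6} \approx 75.833$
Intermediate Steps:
$B = \frac{5}{6}$ ($B = \left(\frac{1}{-6} - 3\right) + 4 = \left(- \frac{1}{6} - 3\right) + 4 = - \frac{19}{6} + 4 = \frac{5}{6} \approx 0.83333$)
$q{\left(Z \right)} = -16 + Z$
$Q{\left(1 \right)} q{\left(B \right)} = - 5 \left(-16 + \frac{5}{6}\right) = \left(-5\right) \left(- \frac{91}{6}\right) = \frac{455}{6}$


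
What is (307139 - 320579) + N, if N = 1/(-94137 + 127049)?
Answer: -442337279/32912 ≈ -13440.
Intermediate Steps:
N = 1/32912 ≈ 3.0384e-5
(307139 - 320579) + N = (307139 - 320579) + 1/32912 = -13440 + 1/32912 = -442337279/32912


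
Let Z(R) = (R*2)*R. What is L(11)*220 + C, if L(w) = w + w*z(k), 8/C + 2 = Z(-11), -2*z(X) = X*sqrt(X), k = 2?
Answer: 72601/30 - 2420*sqrt(2) ≈ -1002.4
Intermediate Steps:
z(X) = -X**(3/2)/2 (z(X) = -X*sqrt(X)/2 = -X**(3/2)/2)
Z(R) = 2*R**2 (Z(R) = (2*R)*R = 2*R**2)
C = 1/30 (C = 8/(-2 + 2*(-11)**2) = 8/(-2 + 2*121) = 8/(-2 + 242) = 8/240 = 8*(1/240) = 1/30 ≈ 0.033333)
L(w) = w - w*sqrt(2) (L(w) = w + w*(-sqrt(2)) = w - w*sqrt(2))
L(11)*220 + C = (11*(1 - sqrt(2)))*220 + 1/30 = (11 - 11*sqrt(2))*220 + 1/30 = (2420 - 2420*sqrt(2)) + 1/30 = 72601/30 - 2420*sqrt(2)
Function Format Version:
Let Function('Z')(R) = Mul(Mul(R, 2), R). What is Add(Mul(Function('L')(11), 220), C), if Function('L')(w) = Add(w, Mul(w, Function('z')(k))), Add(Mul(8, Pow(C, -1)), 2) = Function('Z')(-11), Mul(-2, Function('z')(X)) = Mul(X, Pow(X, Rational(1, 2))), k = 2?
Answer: Add(Rational(72601, 30), Mul(-2420, Pow(2, Rational(1, 2)))) ≈ -1002.4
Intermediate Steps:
Function('z')(X) = Mul(Rational(-1, 2), Pow(X, Rational(3, 2))) (Function('z')(X) = Mul(Rational(-1, 2), Mul(X, Pow(X, Rational(1, 2)))) = Mul(Rational(-1, 2), Pow(X, Rational(3, 2))))
Function('Z')(R) = Mul(2, Pow(R, 2)) (Function('Z')(R) = Mul(Mul(2, R), R) = Mul(2, Pow(R, 2)))
C = Rational(1, 30) (C = Mul(8, Pow(Add(-2, Mul(2, Pow(-11, 2))), -1)) = Mul(8, Pow(Add(-2, Mul(2, 121)), -1)) = Mul(8, Pow(Add(-2, 242), -1)) = Mul(8, Pow(240, -1)) = Mul(8, Rational(1, 240)) = Rational(1, 30) ≈ 0.033333)
Function('L')(w) = Add(w, Mul(-1, w, Pow(2, Rational(1, 2)))) (Function('L')(w) = Add(w, Mul(w, Mul(Rational(-1, 2), Pow(2, Rational(3, 2))))) = Add(w, Mul(w, Mul(Rational(-1, 2), Mul(2, Pow(2, Rational(1, 2)))))) = Add(w, Mul(w, Mul(-1, Pow(2, Rational(1, 2))))) = Add(w, Mul(-1, w, Pow(2, Rational(1, 2)))))
Add(Mul(Function('L')(11), 220), C) = Add(Mul(Mul(11, Add(1, Mul(-1, Pow(2, Rational(1, 2))))), 220), Rational(1, 30)) = Add(Mul(Add(11, Mul(-11, Pow(2, Rational(1, 2)))), 220), Rational(1, 30)) = Add(Add(2420, Mul(-2420, Pow(2, Rational(1, 2)))), Rational(1, 30)) = Add(Rational(72601, 30), Mul(-2420, Pow(2, Rational(1, 2))))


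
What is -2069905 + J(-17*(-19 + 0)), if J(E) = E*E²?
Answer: 31628362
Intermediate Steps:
J(E) = E³
-2069905 + J(-17*(-19 + 0)) = -2069905 + (-17*(-19 + 0))³ = -2069905 + (-17*(-19))³ = -2069905 + 323³ = -2069905 + 33698267 = 31628362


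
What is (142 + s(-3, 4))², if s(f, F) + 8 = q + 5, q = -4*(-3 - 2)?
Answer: 25281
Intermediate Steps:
q = 20 (q = -4*(-5) = 20)
s(f, F) = 17 (s(f, F) = -8 + (20 + 5) = -8 + 25 = 17)
(142 + s(-3, 4))² = (142 + 17)² = 159² = 25281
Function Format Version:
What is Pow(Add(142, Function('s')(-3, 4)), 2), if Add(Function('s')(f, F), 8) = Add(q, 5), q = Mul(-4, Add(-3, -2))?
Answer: 25281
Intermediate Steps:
q = 20 (q = Mul(-4, -5) = 20)
Function('s')(f, F) = 17 (Function('s')(f, F) = Add(-8, Add(20, 5)) = Add(-8, 25) = 17)
Pow(Add(142, Function('s')(-3, 4)), 2) = Pow(Add(142, 17), 2) = Pow(159, 2) = 25281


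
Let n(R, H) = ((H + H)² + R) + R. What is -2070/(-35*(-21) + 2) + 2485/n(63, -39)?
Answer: -2204651/915354 ≈ -2.4085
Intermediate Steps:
n(R, H) = 2*R + 4*H² (n(R, H) = ((2*H)² + R) + R = (4*H² + R) + R = (R + 4*H²) + R = 2*R + 4*H²)
-2070/(-35*(-21) + 2) + 2485/n(63, -39) = -2070/(-35*(-21) + 2) + 2485/(2*63 + 4*(-39)²) = -2070/(735 + 2) + 2485/(126 + 4*1521) = -2070/737 + 2485/(126 + 6084) = -2070*1/737 + 2485/6210 = -2070/737 + 2485*(1/6210) = -2070/737 + 497/1242 = -2204651/915354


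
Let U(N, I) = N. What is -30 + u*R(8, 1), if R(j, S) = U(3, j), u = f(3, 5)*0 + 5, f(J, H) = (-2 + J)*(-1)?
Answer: -15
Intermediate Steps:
f(J, H) = 2 - J
u = 5 (u = (2 - 1*3)*0 + 5 = (2 - 3)*0 + 5 = -1*0 + 5 = 0 + 5 = 5)
R(j, S) = 3
-30 + u*R(8, 1) = -30 + 5*3 = -30 + 15 = -15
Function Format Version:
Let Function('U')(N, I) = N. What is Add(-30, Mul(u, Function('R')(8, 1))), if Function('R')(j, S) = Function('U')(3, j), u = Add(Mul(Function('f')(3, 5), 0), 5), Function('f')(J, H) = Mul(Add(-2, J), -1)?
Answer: -15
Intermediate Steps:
Function('f')(J, H) = Add(2, Mul(-1, J))
u = 5 (u = Add(Mul(Add(2, Mul(-1, 3)), 0), 5) = Add(Mul(Add(2, -3), 0), 5) = Add(Mul(-1, 0), 5) = Add(0, 5) = 5)
Function('R')(j, S) = 3
Add(-30, Mul(u, Function('R')(8, 1))) = Add(-30, Mul(5, 3)) = Add(-30, 15) = -15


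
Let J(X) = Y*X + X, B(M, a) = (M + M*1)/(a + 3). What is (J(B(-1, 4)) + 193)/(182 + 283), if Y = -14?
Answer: 459/1085 ≈ 0.42304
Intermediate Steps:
B(M, a) = 2*M/(3 + a) (B(M, a) = (M + M)/(3 + a) = (2*M)/(3 + a) = 2*M/(3 + a))
J(X) = -13*X (J(X) = -14*X + X = -13*X)
(J(B(-1, 4)) + 193)/(182 + 283) = (-26*(-1)/(3 + 4) + 193)/(182 + 283) = (-26*(-1)/7 + 193)/465 = (-26*(-1)/7 + 193)*(1/465) = (-13*(-2/7) + 193)*(1/465) = (26/7 + 193)*(1/465) = (1377/7)*(1/465) = 459/1085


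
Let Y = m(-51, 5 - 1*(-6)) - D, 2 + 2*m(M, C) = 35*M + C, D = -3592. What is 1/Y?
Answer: 1/2704 ≈ 0.00036982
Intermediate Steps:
m(M, C) = -1 + C/2 + 35*M/2 (m(M, C) = -1 + (35*M + C)/2 = -1 + (C + 35*M)/2 = -1 + (C/2 + 35*M/2) = -1 + C/2 + 35*M/2)
Y = 2704 (Y = (-1 + (5 - 1*(-6))/2 + (35/2)*(-51)) - 1*(-3592) = (-1 + (5 + 6)/2 - 1785/2) + 3592 = (-1 + (1/2)*11 - 1785/2) + 3592 = (-1 + 11/2 - 1785/2) + 3592 = -888 + 3592 = 2704)
1/Y = 1/2704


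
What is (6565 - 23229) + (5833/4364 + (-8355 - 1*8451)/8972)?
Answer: -163120016055/9788452 ≈ -16665.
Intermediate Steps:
(6565 - 23229) + (5833/4364 + (-8355 - 1*8451)/8972) = -16664 + (5833*(1/4364) + (-8355 - 8451)*(1/8972)) = -16664 + (5833/4364 - 16806*1/8972) = -16664 + (5833/4364 - 8403/4486) = -16664 - 5251927/9788452 = -163120016055/9788452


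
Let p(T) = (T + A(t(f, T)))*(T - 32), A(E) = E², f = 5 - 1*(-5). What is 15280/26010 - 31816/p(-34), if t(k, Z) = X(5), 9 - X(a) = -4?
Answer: 5353772/1287495 ≈ 4.1583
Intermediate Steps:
X(a) = 13 (X(a) = 9 - 1*(-4) = 9 + 4 = 13)
f = 10 (f = 5 + 5 = 10)
t(k, Z) = 13
p(T) = (-32 + T)*(169 + T) (p(T) = (T + 13²)*(T - 32) = (T + 169)*(-32 + T) = (169 + T)*(-32 + T) = (-32 + T)*(169 + T))
15280/26010 - 31816/p(-34) = 15280/26010 - 31816/(-5408 + (-34)² + 137*(-34)) = 15280*(1/26010) - 31816/(-5408 + 1156 - 4658) = 1528/2601 - 31816/(-8910) = 1528/2601 - 31816*(-1/8910) = 1528/2601 + 15908/4455 = 5353772/1287495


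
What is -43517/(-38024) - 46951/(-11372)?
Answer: 570035037/108102232 ≈ 5.2731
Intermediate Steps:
-43517/(-38024) - 46951/(-11372) = -43517*(-1/38024) - 46951*(-1/11372) = 43517/38024 + 46951/11372 = 570035037/108102232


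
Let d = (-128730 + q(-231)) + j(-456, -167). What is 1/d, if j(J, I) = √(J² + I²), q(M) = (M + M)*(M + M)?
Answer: 84714/7176225971 - 5*√9433/7176225971 ≈ 1.1737e-5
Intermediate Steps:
q(M) = 4*M² (q(M) = (2*M)*(2*M) = 4*M²)
j(J, I) = √(I² + J²)
d = 84714 + 5*√9433 (d = (-128730 + 4*(-231)²) + √((-167)² + (-456)²) = (-128730 + 4*53361) + √(27889 + 207936) = (-128730 + 213444) + √235825 = 84714 + 5*√9433 ≈ 85200.)
1/d = 1/(84714 + 5*√9433)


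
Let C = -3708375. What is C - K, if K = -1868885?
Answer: -1839490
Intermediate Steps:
C - K = -3708375 - 1*(-1868885) = -3708375 + 1868885 = -1839490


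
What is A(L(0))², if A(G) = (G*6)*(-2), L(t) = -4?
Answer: 2304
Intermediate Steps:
A(G) = -12*G (A(G) = (6*G)*(-2) = -12*G)
A(L(0))² = (-12*(-4))² = 48² = 2304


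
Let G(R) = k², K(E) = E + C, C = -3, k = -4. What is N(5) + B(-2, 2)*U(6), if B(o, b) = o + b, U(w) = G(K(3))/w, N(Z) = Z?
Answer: 5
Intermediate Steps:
K(E) = -3 + E (K(E) = E - 3 = -3 + E)
G(R) = 16 (G(R) = (-4)² = 16)
U(w) = 16/w
B(o, b) = b + o
N(5) + B(-2, 2)*U(6) = 5 + (2 - 2)*(16/6) = 5 + 0*(16*(⅙)) = 5 + 0*(8/3) = 5 + 0 = 5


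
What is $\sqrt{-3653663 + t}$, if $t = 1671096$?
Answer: $i \sqrt{1982567} \approx 1408.0 i$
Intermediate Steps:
$\sqrt{-3653663 + t} = \sqrt{-3653663 + 1671096} = \sqrt{-1982567} = i \sqrt{1982567}$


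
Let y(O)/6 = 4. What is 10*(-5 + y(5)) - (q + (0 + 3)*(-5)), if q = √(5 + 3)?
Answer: 205 - 2*√2 ≈ 202.17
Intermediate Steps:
q = 2*√2 (q = √8 = 2*√2 ≈ 2.8284)
y(O) = 24 (y(O) = 6*4 = 24)
10*(-5 + y(5)) - (q + (0 + 3)*(-5)) = 10*(-5 + 24) - (2*√2 + (0 + 3)*(-5)) = 10*19 - (2*√2 + 3*(-5)) = 190 - (2*√2 - 15) = 190 - (-15 + 2*√2) = 190 + (15 - 2*√2) = 205 - 2*√2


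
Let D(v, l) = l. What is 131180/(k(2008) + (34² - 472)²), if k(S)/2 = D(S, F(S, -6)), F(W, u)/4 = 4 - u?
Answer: 4685/16712 ≈ 0.28034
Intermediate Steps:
F(W, u) = 16 - 4*u (F(W, u) = 4*(4 - u) = 16 - 4*u)
k(S) = 80 (k(S) = 2*(16 - 4*(-6)) = 2*(16 + 24) = 2*40 = 80)
131180/(k(2008) + (34² - 472)²) = 131180/(80 + (34² - 472)²) = 131180/(80 + (1156 - 472)²) = 131180/(80 + 684²) = 131180/(80 + 467856) = 131180/467936 = 131180*(1/467936) = 4685/16712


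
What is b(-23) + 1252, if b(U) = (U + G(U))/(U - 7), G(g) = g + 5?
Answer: 37601/30 ≈ 1253.4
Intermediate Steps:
G(g) = 5 + g
b(U) = (5 + 2*U)/(-7 + U) (b(U) = (U + (5 + U))/(U - 7) = (5 + 2*U)/(-7 + U))
b(-23) + 1252 = (5 + 2*(-23))/(-7 - 23) + 1252 = (5 - 46)/(-30) + 1252 = -1/30*(-41) + 1252 = 41/30 + 1252 = 37601/30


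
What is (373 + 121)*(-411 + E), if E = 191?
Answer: -108680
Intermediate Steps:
(373 + 121)*(-411 + E) = (373 + 121)*(-411 + 191) = 494*(-220) = -108680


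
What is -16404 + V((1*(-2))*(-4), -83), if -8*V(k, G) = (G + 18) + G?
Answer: -32771/2 ≈ -16386.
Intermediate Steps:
V(k, G) = -9/4 - G/4 (V(k, G) = -((G + 18) + G)/8 = -((18 + G) + G)/8 = -(18 + 2*G)/8 = -9/4 - G/4)
-16404 + V((1*(-2))*(-4), -83) = -16404 + (-9/4 - ¼*(-83)) = -16404 + (-9/4 + 83/4) = -16404 + 37/2 = -32771/2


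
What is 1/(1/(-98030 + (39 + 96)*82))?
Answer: -86960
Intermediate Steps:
1/(1/(-98030 + (39 + 96)*82)) = 1/(1/(-98030 + 135*82)) = 1/(1/(-98030 + 11070)) = 1/(1/(-86960)) = 1/(-1/86960) = -86960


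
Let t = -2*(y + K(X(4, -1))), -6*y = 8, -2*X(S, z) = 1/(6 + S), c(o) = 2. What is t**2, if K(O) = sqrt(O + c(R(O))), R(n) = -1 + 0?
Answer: 671/45 - 16*sqrt(195)/15 ≈ 0.015922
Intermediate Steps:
R(n) = -1
X(S, z) = -1/(2*(6 + S))
y = -4/3 (y = -1/6*8 = -4/3 ≈ -1.3333)
K(O) = sqrt(2 + O) (K(O) = sqrt(O + 2) = sqrt(2 + O))
t = 8/3 - sqrt(195)/5 (t = -2*(-4/3 + sqrt(2 - 1/(12 + 2*4))) = -2*(-4/3 + sqrt(2 - 1/(12 + 8))) = -2*(-4/3 + sqrt(2 - 1/20)) = -2*(-4/3 + sqrt(39/20)) = -2*(-4/3 + sqrt(195)/10) = 8/3 - sqrt(195)/5 ≈ -0.12618)
t**2 = (8/3 - sqrt(195)/5)**2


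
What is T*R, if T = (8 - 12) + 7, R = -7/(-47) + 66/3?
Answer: 3123/47 ≈ 66.447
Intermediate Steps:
R = 1041/47 (R = -7*(-1/47) + 66*(1/3) = 7/47 + 22 = 1041/47 ≈ 22.149)
T = 3 (T = -4 + 7 = 3)
T*R = 3*(1041/47) = 3123/47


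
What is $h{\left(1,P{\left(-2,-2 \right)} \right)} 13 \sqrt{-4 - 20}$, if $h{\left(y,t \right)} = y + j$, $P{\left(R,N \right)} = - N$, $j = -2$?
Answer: $- 26 i \sqrt{6} \approx - 63.687 i$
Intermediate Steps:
$h{\left(y,t \right)} = -2 + y$ ($h{\left(y,t \right)} = y - 2 = -2 + y$)
$h{\left(1,P{\left(-2,-2 \right)} \right)} 13 \sqrt{-4 - 20} = \left(-2 + 1\right) 13 \sqrt{-4 - 20} = \left(-1\right) 13 \sqrt{-24} = - 13 \cdot 2 i \sqrt{6} = - 26 i \sqrt{6}$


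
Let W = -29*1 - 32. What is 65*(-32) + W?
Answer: -2141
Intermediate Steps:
W = -61 (W = -29 - 32 = -61)
65*(-32) + W = 65*(-32) - 61 = -2080 - 61 = -2141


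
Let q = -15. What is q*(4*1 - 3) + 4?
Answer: -11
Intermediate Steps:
q*(4*1 - 3) + 4 = -15*(4*1 - 3) + 4 = -15*(4 - 3) + 4 = -15*1 + 4 = -15 + 4 = -11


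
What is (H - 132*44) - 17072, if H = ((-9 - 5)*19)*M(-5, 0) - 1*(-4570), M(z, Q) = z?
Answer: -16980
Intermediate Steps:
H = 5900 (H = ((-9 - 5)*19)*(-5) - 1*(-4570) = -14*19*(-5) + 4570 = -266*(-5) + 4570 = 1330 + 4570 = 5900)
(H - 132*44) - 17072 = (5900 - 132*44) - 17072 = (5900 - 5808) - 17072 = 92 - 17072 = -16980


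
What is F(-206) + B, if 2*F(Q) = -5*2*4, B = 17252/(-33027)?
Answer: -677792/33027 ≈ -20.522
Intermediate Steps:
B = -17252/33027 (B = 17252*(-1/33027) = -17252/33027 ≈ -0.52236)
F(Q) = -20 (F(Q) = (-5*2*4)/2 = (-10*4)/2 = (1/2)*(-40) = -20)
F(-206) + B = -20 - 17252/33027 = -677792/33027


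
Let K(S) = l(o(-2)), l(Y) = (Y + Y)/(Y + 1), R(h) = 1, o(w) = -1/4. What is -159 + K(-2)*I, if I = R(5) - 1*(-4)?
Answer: -487/3 ≈ -162.33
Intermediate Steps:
o(w) = -¼ (o(w) = -1*¼ = -¼)
l(Y) = 2*Y/(1 + Y) (l(Y) = (2*Y)/(1 + Y) = 2*Y/(1 + Y))
K(S) = -⅔ (K(S) = 2*(-¼)/(1 - ¼) = 2*(-¼)/(¾) = 2*(-¼)*(4/3) = -⅔)
I = 5 (I = 1 - 1*(-4) = 1 + 4 = 5)
-159 + K(-2)*I = -159 - ⅔*5 = -159 - 10/3 = -487/3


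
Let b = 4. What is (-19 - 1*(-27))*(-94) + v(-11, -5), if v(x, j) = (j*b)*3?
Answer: -812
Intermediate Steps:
v(x, j) = 12*j (v(x, j) = (j*4)*3 = (4*j)*3 = 12*j)
(-19 - 1*(-27))*(-94) + v(-11, -5) = (-19 - 1*(-27))*(-94) + 12*(-5) = (-19 + 27)*(-94) - 60 = 8*(-94) - 60 = -752 - 60 = -812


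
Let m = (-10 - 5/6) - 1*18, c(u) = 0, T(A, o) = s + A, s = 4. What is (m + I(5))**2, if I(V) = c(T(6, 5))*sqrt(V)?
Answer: 29929/36 ≈ 831.36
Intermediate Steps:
T(A, o) = 4 + A
I(V) = 0 (I(V) = 0*sqrt(V) = 0)
m = -173/6 (m = (-10 - 5*1/6) - 18 = (-10 - 5/6) - 18 = -65/6 - 18 = -173/6 ≈ -28.833)
(m + I(5))**2 = (-173/6 + 0)**2 = (-173/6)**2 = 29929/36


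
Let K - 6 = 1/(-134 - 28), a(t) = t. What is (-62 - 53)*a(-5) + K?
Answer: 94121/162 ≈ 580.99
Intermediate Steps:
K = 971/162 (K = 6 + 1/(-134 - 28) = 6 + 1/(-162) = 6 - 1/162 = 971/162 ≈ 5.9938)
(-62 - 53)*a(-5) + K = (-62 - 53)*(-5) + 971/162 = -115*(-5) + 971/162 = 575 + 971/162 = 94121/162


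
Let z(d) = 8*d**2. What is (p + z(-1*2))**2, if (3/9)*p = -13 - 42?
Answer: 17689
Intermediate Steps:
p = -165 (p = 3*(-13 - 42) = 3*(-55) = -165)
(p + z(-1*2))**2 = (-165 + 8*(-1*2)**2)**2 = (-165 + 8*(-2)**2)**2 = (-165 + 8*4)**2 = (-165 + 32)**2 = (-133)**2 = 17689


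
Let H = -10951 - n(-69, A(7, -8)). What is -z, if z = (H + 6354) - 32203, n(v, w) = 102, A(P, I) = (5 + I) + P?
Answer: 36902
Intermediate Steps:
A(P, I) = 5 + I + P
H = -11053 (H = -10951 - 1*102 = -10951 - 102 = -11053)
z = -36902 (z = (-11053 + 6354) - 32203 = -4699 - 32203 = -36902)
-z = -1*(-36902) = 36902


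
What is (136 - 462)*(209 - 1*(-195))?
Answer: -131704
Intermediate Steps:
(136 - 462)*(209 - 1*(-195)) = -326*(209 + 195) = -326*404 = -131704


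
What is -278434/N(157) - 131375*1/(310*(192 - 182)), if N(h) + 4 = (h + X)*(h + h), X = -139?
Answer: -8025757/87544 ≈ -91.677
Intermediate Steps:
N(h) = -4 + 2*h*(-139 + h) (N(h) = -4 + (h - 139)*(h + h) = -4 + (-139 + h)*(2*h) = -4 + 2*h*(-139 + h))
-278434/N(157) - 131375*1/(310*(192 - 182)) = -278434/(-4 - 278*157 + 2*157²) - 131375*1/(310*(192 - 182)) = -278434/(-4 - 43646 + 2*24649) - 131375/(10*310) = -278434/(-4 - 43646 + 49298) - 131375/3100 = -278434/5648 - 131375*1/3100 = -278434*1/5648 - 5255/124 = -139217/2824 - 5255/124 = -8025757/87544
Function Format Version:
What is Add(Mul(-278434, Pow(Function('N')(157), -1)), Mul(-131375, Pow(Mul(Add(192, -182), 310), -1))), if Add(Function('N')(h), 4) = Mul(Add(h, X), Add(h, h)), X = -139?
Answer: Rational(-8025757, 87544) ≈ -91.677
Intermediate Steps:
Function('N')(h) = Add(-4, Mul(2, h, Add(-139, h))) (Function('N')(h) = Add(-4, Mul(Add(h, -139), Add(h, h))) = Add(-4, Mul(Add(-139, h), Mul(2, h))) = Add(-4, Mul(2, h, Add(-139, h))))
Add(Mul(-278434, Pow(Function('N')(157), -1)), Mul(-131375, Pow(Mul(Add(192, -182), 310), -1))) = Add(Mul(-278434, Pow(Add(-4, Mul(-278, 157), Mul(2, Pow(157, 2))), -1)), Mul(-131375, Pow(Mul(Add(192, -182), 310), -1))) = Add(Mul(-278434, Pow(Add(-4, -43646, Mul(2, 24649)), -1)), Mul(-131375, Pow(Mul(10, 310), -1))) = Add(Mul(-278434, Pow(Add(-4, -43646, 49298), -1)), Mul(-131375, Pow(3100, -1))) = Add(Mul(-278434, Pow(5648, -1)), Mul(-131375, Rational(1, 3100))) = Add(Mul(-278434, Rational(1, 5648)), Rational(-5255, 124)) = Add(Rational(-139217, 2824), Rational(-5255, 124)) = Rational(-8025757, 87544)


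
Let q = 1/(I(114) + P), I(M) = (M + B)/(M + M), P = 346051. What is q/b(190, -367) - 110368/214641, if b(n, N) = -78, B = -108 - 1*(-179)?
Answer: -113204197451750/220156751907729 ≈ -0.51420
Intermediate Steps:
B = 71 (B = -108 + 179 = 71)
I(M) = (71 + M)/(2*M) (I(M) = (M + 71)/(M + M) = (71 + M)/((2*M)) = (71 + M)*(1/(2*M)) = (71 + M)/(2*M))
q = 228/78899813 (q = 1/((½)*(71 + 114)/114 + 346051) = 1/((½)*(1/114)*185 + 346051) = 1/(185/228 + 346051) = 1/(78899813/228) = 228/78899813 ≈ 2.8897e-6)
q/b(190, -367) - 110368/214641 = (228/78899813)/(-78) - 110368/214641 = (228/78899813)*(-1/78) - 110368*1/214641 = -38/1025697569 - 110368/214641 = -113204197451750/220156751907729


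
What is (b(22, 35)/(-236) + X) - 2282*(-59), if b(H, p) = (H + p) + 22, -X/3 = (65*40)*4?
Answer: 24411289/236 ≈ 1.0344e+5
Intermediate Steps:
X = -31200 (X = -3*65*40*4 = -7800*4 = -3*10400 = -31200)
b(H, p) = 22 + H + p
(b(22, 35)/(-236) + X) - 2282*(-59) = ((22 + 22 + 35)/(-236) - 31200) - 2282*(-59) = (79*(-1/236) - 31200) + 134638 = (-79/236 - 31200) + 134638 = -7363279/236 + 134638 = 24411289/236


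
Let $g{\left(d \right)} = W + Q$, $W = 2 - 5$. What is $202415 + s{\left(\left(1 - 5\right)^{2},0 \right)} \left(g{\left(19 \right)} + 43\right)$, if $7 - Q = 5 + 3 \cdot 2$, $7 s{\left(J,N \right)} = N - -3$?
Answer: $\frac{1417013}{7} \approx 2.0243 \cdot 10^{5}$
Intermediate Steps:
$s{\left(J,N \right)} = \frac{3}{7} + \frac{N}{7}$ ($s{\left(J,N \right)} = \frac{N - -3}{7} = \frac{N + 3}{7} = \frac{3 + N}{7} = \frac{3}{7} + \frac{N}{7}$)
$W = -3$ ($W = 2 - 5 = -3$)
$Q = -4$ ($Q = 7 - \left(5 + 3 \cdot 2\right) = 7 - \left(5 + 6\right) = 7 - 11 = -4$)
$g{\left(d \right)} = -7$ ($g{\left(d \right)} = -3 - 4 = -7$)
$202415 + s{\left(\left(1 - 5\right)^{2},0 \right)} \left(g{\left(19 \right)} + 43\right) = 202415 + \left(\frac{3}{7} + \frac{1}{7} \cdot 0\right) \left(-7 + 43\right) = 202415 + \left(\frac{3}{7} + 0\right) 36 = 202415 + \frac{3}{7} \cdot 36 = 202415 + \frac{108}{7} = \frac{1417013}{7}$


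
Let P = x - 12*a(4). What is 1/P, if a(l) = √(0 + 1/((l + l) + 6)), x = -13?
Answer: -91/1111 + 6*√14/1111 ≈ -0.061701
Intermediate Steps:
a(l) = √(1/(6 + 2*l)) (a(l) = √(0 + 1/(2*l + 6)) = √(0 + 1/(6 + 2*l)) = √(1/(6 + 2*l)))
P = -13 - 6*√14/7 (P = -13 - 6*√2*√(1/(3 + 4)) = -13 - 6*√2*√(1/7) = -13 - 6*√2*√(⅐) = -13 - 6*√2*√7/7 = -13 - 6*√14/7 ≈ -16.207)
1/P = 1/(-13 - 6*√14/7)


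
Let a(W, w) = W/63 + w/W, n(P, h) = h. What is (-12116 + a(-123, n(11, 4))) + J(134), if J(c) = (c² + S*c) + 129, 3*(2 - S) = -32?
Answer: 2199668/287 ≈ 7664.4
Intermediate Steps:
S = 38/3 (S = 2 - ⅓*(-32) = 2 + 32/3 = 38/3 ≈ 12.667)
a(W, w) = W/63 + w/W (a(W, w) = W*(1/63) + w/W = W/63 + w/W)
J(c) = 129 + c² + 38*c/3 (J(c) = (c² + 38*c/3) + 129 = 129 + c² + 38*c/3)
(-12116 + a(-123, n(11, 4))) + J(134) = (-12116 + ((1/63)*(-123) + 4/(-123))) + (129 + 134² + (38/3)*134) = (-12116 + (-41/21 + 4*(-1/123))) + (129 + 17956 + 5092/3) = (-12116 + (-41/21 - 4/123)) + 59347/3 = (-12116 - 1709/861) + 59347/3 = -10433585/861 + 59347/3 = 2199668/287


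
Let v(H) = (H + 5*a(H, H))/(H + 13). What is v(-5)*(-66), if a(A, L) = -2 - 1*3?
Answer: 495/2 ≈ 247.50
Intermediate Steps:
a(A, L) = -5 (a(A, L) = -2 - 3 = -5)
v(H) = (-25 + H)/(13 + H) (v(H) = (H + 5*(-5))/(H + 13) = (H - 25)/(13 + H) = (-25 + H)/(13 + H))
v(-5)*(-66) = ((-25 - 5)/(13 - 5))*(-66) = (-30/8)*(-66) = ((⅛)*(-30))*(-66) = -15/4*(-66) = 495/2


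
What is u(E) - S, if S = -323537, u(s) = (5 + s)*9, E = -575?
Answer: 318407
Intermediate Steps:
u(s) = 45 + 9*s
u(E) - S = (45 + 9*(-575)) - 1*(-323537) = (45 - 5175) + 323537 = -5130 + 323537 = 318407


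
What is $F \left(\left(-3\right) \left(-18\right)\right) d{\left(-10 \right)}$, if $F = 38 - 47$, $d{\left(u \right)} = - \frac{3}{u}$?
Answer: $- \frac{729}{5} \approx -145.8$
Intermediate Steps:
$F = -9$
$F \left(\left(-3\right) \left(-18\right)\right) d{\left(-10 \right)} = - 9 \left(\left(-3\right) \left(-18\right)\right) \left(- \frac{3}{-10}\right) = \left(-9\right) 54 \left(\left(-3\right) \left(- \frac{1}{10}\right)\right) = \left(-486\right) \frac{3}{10} = - \frac{729}{5}$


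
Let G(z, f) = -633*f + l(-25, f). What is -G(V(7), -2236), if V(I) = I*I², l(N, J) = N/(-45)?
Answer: -12738497/9 ≈ -1.4154e+6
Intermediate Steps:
l(N, J) = -N/45 (l(N, J) = N*(-1/45) = -N/45)
V(I) = I³
G(z, f) = 5/9 - 633*f (G(z, f) = -633*f - 1/45*(-25) = -633*f + 5/9 = 5/9 - 633*f)
-G(V(7), -2236) = -(5/9 - 633*(-2236)) = -(5/9 + 1415388) = -1*12738497/9 = -12738497/9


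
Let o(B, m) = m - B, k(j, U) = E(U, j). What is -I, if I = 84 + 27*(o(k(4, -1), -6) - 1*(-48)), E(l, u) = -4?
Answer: -1326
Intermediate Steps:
k(j, U) = -4
I = 1326 (I = 84 + 27*((-6 - 1*(-4)) - 1*(-48)) = 84 + 27*((-6 + 4) + 48) = 84 + 27*(-2 + 48) = 84 + 27*46 = 84 + 1242 = 1326)
-I = -1*1326 = -1326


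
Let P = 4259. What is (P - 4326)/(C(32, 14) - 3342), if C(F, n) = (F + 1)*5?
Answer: 67/3177 ≈ 0.021089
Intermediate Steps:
C(F, n) = 5 + 5*F (C(F, n) = (1 + F)*5 = 5 + 5*F)
(P - 4326)/(C(32, 14) - 3342) = (4259 - 4326)/((5 + 5*32) - 3342) = -67/((5 + 160) - 3342) = -67/(165 - 3342) = -67/(-3177) = -67*(-1/3177) = 67/3177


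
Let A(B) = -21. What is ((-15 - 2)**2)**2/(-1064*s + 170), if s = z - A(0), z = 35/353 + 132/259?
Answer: -1090867781/298075086 ≈ -3.6597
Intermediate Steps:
z = 55661/91427 (z = 35*(1/353) + 132*(1/259) = 35/353 + 132/259 = 55661/91427 ≈ 0.60880)
s = 1975628/91427 (s = 55661/91427 - 1*(-21) = 55661/91427 + 21 = 1975628/91427 ≈ 21.609)
((-15 - 2)**2)**2/(-1064*s + 170) = ((-15 - 2)**2)**2/(-1064*1975628/91427 + 170) = ((-17)**2)**2/(-300295456/13061 + 170) = 289**2/(-298075086/13061) = 83521*(-13061/298075086) = -1090867781/298075086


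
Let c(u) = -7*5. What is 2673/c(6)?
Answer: -2673/35 ≈ -76.371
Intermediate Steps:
c(u) = -35
2673/c(6) = 2673/(-35) = 2673*(-1/35) = -2673/35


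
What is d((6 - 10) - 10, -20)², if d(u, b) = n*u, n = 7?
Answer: 9604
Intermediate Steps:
d(u, b) = 7*u
d((6 - 10) - 10, -20)² = (7*((6 - 10) - 10))² = (7*(-4 - 10))² = (7*(-14))² = (-98)² = 9604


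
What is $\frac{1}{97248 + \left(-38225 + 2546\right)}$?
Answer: $\frac{1}{61569} \approx 1.6242 \cdot 10^{-5}$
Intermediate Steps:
$\frac{1}{97248 + \left(-38225 + 2546\right)} = \frac{1}{97248 - 35679} = \frac{1}{61569}$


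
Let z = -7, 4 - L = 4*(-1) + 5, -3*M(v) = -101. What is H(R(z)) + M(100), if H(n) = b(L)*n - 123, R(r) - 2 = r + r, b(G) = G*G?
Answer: -592/3 ≈ -197.33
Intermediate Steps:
M(v) = 101/3 (M(v) = -⅓*(-101) = 101/3)
L = 3 (L = 4 - (4*(-1) + 5) = 4 - (-4 + 5) = 4 - 1*1 = 4 - 1 = 3)
b(G) = G²
R(r) = 2 + 2*r (R(r) = 2 + (r + r) = 2 + 2*r)
H(n) = -123 + 9*n (H(n) = 3²*n - 123 = 9*n - 123 = -123 + 9*n)
H(R(z)) + M(100) = (-123 + 9*(2 + 2*(-7))) + 101/3 = (-123 + 9*(2 - 14)) + 101/3 = (-123 + 9*(-12)) + 101/3 = (-123 - 108) + 101/3 = -231 + 101/3 = -592/3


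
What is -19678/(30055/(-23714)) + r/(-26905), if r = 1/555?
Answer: 1393611581767849/89757905025 ≈ 15526.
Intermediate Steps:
r = 1/555 ≈ 0.0018018
-19678/(30055/(-23714)) + r/(-26905) = -19678/(30055/(-23714)) + (1/555)/(-26905) = -19678/(30055*(-1/23714)) + (1/555)*(-1/26905) = -19678/(-30055/23714) - 1/14932275 = -19678*(-23714/30055) - 1/14932275 = 466644092/30055 - 1/14932275 = 1393611581767849/89757905025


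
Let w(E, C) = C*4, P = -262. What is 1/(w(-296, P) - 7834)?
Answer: -1/8882 ≈ -0.00011259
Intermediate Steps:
w(E, C) = 4*C
1/(w(-296, P) - 7834) = 1/(4*(-262) - 7834) = 1/(-1048 - 7834) = 1/(-8882) = -1/8882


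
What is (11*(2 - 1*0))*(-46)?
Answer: -1012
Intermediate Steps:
(11*(2 - 1*0))*(-46) = (11*(2 + 0))*(-46) = (11*2)*(-46) = 22*(-46) = -1012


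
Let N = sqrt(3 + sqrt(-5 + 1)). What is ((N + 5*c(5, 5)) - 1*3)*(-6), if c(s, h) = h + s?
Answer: -282 - 6*sqrt(3 + 2*I) ≈ -292.9 - 3.3015*I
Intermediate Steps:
N = sqrt(3 + 2*I) (N = sqrt(3 + sqrt(-4)) = sqrt(3 + 2*I) ≈ 1.8174 + 0.55025*I)
((N + 5*c(5, 5)) - 1*3)*(-6) = ((sqrt(3 + 2*I) + 5*(5 + 5)) - 1*3)*(-6) = ((sqrt(3 + 2*I) + 5*10) - 3)*(-6) = ((sqrt(3 + 2*I) + 50) - 3)*(-6) = ((50 + sqrt(3 + 2*I)) - 3)*(-6) = (47 + sqrt(3 + 2*I))*(-6) = -282 - 6*sqrt(3 + 2*I)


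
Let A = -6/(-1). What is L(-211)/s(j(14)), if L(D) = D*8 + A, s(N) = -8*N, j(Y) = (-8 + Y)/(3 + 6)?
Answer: 2523/8 ≈ 315.38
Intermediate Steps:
j(Y) = -8/9 + Y/9 (j(Y) = (-8 + Y)/9 = (-8 + Y)*(1/9) = -8/9 + Y/9)
A = 6 (A = -6*(-1) = 6)
L(D) = 6 + 8*D (L(D) = D*8 + 6 = 8*D + 6 = 6 + 8*D)
L(-211)/s(j(14)) = (6 + 8*(-211))/((-8*(-8/9 + (1/9)*14))) = (6 - 1688)/((-8*(-8/9 + 14/9))) = -1682/((-8*2/3)) = -1682/(-16/3) = -1682*(-3/16) = 2523/8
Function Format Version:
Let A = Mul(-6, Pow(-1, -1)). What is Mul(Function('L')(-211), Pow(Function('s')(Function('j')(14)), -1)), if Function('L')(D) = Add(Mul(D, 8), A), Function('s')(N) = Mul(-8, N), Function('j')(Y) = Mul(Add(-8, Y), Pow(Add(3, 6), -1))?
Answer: Rational(2523, 8) ≈ 315.38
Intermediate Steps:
Function('j')(Y) = Add(Rational(-8, 9), Mul(Rational(1, 9), Y)) (Function('j')(Y) = Mul(Add(-8, Y), Pow(9, -1)) = Mul(Add(-8, Y), Rational(1, 9)) = Add(Rational(-8, 9), Mul(Rational(1, 9), Y)))
A = 6 (A = Mul(-6, -1) = 6)
Function('L')(D) = Add(6, Mul(8, D)) (Function('L')(D) = Add(Mul(D, 8), 6) = Add(Mul(8, D), 6) = Add(6, Mul(8, D)))
Mul(Function('L')(-211), Pow(Function('s')(Function('j')(14)), -1)) = Mul(Add(6, Mul(8, -211)), Pow(Mul(-8, Add(Rational(-8, 9), Mul(Rational(1, 9), 14))), -1)) = Mul(Add(6, -1688), Pow(Mul(-8, Add(Rational(-8, 9), Rational(14, 9))), -1)) = Mul(-1682, Pow(Mul(-8, Rational(2, 3)), -1)) = Mul(-1682, Pow(Rational(-16, 3), -1)) = Mul(-1682, Rational(-3, 16)) = Rational(2523, 8)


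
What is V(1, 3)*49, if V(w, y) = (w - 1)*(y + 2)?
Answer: 0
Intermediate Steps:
V(w, y) = (-1 + w)*(2 + y)
V(1, 3)*49 = (-2 - 1*3 + 2*1 + 1*3)*49 = (-2 - 3 + 2 + 3)*49 = 0*49 = 0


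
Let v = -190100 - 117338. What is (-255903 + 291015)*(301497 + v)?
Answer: -208600392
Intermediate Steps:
v = -307438
(-255903 + 291015)*(301497 + v) = (-255903 + 291015)*(301497 - 307438) = 35112*(-5941) = -208600392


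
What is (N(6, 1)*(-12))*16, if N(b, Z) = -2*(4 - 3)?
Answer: 384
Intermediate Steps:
N(b, Z) = -2 (N(b, Z) = -2*1 = -2)
(N(6, 1)*(-12))*16 = -2*(-12)*16 = 24*16 = 384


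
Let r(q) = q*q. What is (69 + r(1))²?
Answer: 4900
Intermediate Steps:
r(q) = q²
(69 + r(1))² = (69 + 1²)² = (69 + 1)² = 70² = 4900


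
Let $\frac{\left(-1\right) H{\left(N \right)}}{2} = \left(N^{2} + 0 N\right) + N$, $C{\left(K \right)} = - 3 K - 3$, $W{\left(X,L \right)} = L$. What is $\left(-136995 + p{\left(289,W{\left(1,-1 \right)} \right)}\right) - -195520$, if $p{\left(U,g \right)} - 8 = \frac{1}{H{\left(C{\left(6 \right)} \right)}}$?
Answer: $\frac{49167719}{840} \approx 58533.0$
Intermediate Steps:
$C{\left(K \right)} = -3 - 3 K$
$H{\left(N \right)} = - 2 N - 2 N^{2}$ ($H{\left(N \right)} = - 2 \left(\left(N^{2} + 0 N\right) + N\right) = - 2 \left(\left(N^{2} + 0\right) + N\right) = - 2 \left(N^{2} + N\right) = - 2 \left(N + N^{2}\right) = - 2 N - 2 N^{2}$)
$p{\left(U,g \right)} = \frac{6719}{840}$ ($p{\left(U,g \right)} = 8 + \frac{1}{\left(-2\right) \left(-3 - 18\right) \left(1 - 21\right)} = 8 + \frac{1}{\left(-2\right) \left(-21\right) \left(1 - 21\right)} = 8 + \frac{1}{\left(-2\right) \left(-21\right) \left(-20\right)} = 8 + \frac{1}{-840} = 8 - \frac{1}{840} = \frac{6719}{840}$)
$\left(-136995 + p{\left(289,W{\left(1,-1 \right)} \right)}\right) - -195520 = \left(-136995 + \frac{6719}{840}\right) - -195520 = - \frac{115069081}{840} + 195520 = \frac{49167719}{840}$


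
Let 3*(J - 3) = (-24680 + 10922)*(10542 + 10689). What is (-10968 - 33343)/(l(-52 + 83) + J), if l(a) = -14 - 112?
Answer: 44311/97365489 ≈ 0.00045510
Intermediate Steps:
l(a) = -126
J = -97365363 (J = 3 + ((-24680 + 10922)*(10542 + 10689))/3 = 3 + (-13758*21231)/3 = 3 + (⅓)*(-292096098) = 3 - 97365366 = -97365363)
(-10968 - 33343)/(l(-52 + 83) + J) = (-10968 - 33343)/(-126 - 97365363) = -44311/(-97365489) = -44311*(-1/97365489) = 44311/97365489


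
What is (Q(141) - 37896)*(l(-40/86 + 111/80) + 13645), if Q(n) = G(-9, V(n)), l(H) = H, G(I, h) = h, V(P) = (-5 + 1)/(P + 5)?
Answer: -12986074352693/25112 ≈ -5.1713e+8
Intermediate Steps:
V(P) = -4/(5 + P)
Q(n) = -4/(5 + n)
(Q(141) - 37896)*(l(-40/86 + 111/80) + 13645) = (-4/(5 + 141) - 37896)*((-40/86 + 111/80) + 13645) = (-4/146 - 37896)*((-40*1/86 + 111*(1/80)) + 13645) = (-4*1/146 - 37896)*((-20/43 + 111/80) + 13645) = (-2/73 - 37896)*(3173/3440 + 13645) = -2766410/73*46941973/3440 = -12986074352693/25112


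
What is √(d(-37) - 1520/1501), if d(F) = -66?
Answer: I*√418226/79 ≈ 8.1861*I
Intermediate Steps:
√(d(-37) - 1520/1501) = √(-66 - 1520/1501) = √(-66 - 1520*1/1501) = √(-66 - 80/79) = √(-5294/79) = I*√418226/79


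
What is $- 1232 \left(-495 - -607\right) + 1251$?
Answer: $-136733$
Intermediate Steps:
$- 1232 \left(-495 - -607\right) + 1251 = - 1232 \left(-495 + 607\right) + 1251 = \left(-1232\right) 112 + 1251 = -137984 + 1251 = -136733$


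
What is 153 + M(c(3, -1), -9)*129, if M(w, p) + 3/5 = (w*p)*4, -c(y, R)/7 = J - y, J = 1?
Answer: -324702/5 ≈ -64940.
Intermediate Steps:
c(y, R) = -7 + 7*y (c(y, R) = -7*(1 - y) = -7 + 7*y)
M(w, p) = -3/5 + 4*p*w (M(w, p) = -3/5 + (w*p)*4 = -3/5 + (p*w)*4 = -3/5 + 4*p*w)
153 + M(c(3, -1), -9)*129 = 153 + (-3/5 + 4*(-9)*(-7 + 7*3))*129 = 153 + (-3/5 + 4*(-9)*(-7 + 21))*129 = 153 + (-3/5 + 4*(-9)*14)*129 = 153 + (-3/5 - 504)*129 = 153 - 2523/5*129 = 153 - 325467/5 = -324702/5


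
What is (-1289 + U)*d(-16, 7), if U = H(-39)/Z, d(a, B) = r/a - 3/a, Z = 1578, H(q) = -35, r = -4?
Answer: -14238539/25248 ≈ -563.95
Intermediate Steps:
d(a, B) = -7/a (d(a, B) = -4/a - 3/a = -7/a)
U = -35/1578 ≈ -0.022180
(-1289 + U)*d(-16, 7) = (-1289 - 35/1578)*(-7/(-16)) = -(-14238539)*(-1)/(1578*16) = -2034077/1578*7/16 = -14238539/25248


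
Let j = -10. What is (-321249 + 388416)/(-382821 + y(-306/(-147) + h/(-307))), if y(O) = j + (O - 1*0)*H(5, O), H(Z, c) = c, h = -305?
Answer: -5066448207261/28876464983146 ≈ -0.17545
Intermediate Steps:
y(O) = -10 + O² (y(O) = -10 + (O - 1*0)*O = -10 + (O + 0)*O = -10 + O*O = -10 + O²)
(-321249 + 388416)/(-382821 + y(-306/(-147) + h/(-307))) = (-321249 + 388416)/(-382821 + (-10 + (-306/(-147) - 305/(-307))²)) = 67167/(-382821 + (-10 + (-306*(-1/147) - 305*(-1/307))²)) = 67167/(-382821 + (-10 + (102/49 + 305/307)²)) = 67167/(-382821 + (-10 + (46259/15043)²)) = 67167/(-382821 + (-10 + 2139895081/226291849)) = 67167/(-382821 - 123023409/226291849) = 67167/(-86629394949438/226291849) = 67167*(-226291849/86629394949438) = -5066448207261/28876464983146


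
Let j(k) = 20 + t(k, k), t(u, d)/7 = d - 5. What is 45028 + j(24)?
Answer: 45181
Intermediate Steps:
t(u, d) = -35 + 7*d (t(u, d) = 7*(d - 5) = 7*(-5 + d) = -35 + 7*d)
j(k) = -15 + 7*k (j(k) = 20 + (-35 + 7*k) = -15 + 7*k)
45028 + j(24) = 45028 + (-15 + 7*24) = 45028 + (-15 + 168) = 45028 + 153 = 45181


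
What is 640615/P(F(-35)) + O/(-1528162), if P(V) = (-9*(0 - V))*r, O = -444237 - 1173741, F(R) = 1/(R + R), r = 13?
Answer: -34263627835337/89397477 ≈ -3.8327e+5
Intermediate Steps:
F(R) = 1/(2*R)
O = -1617978
P(V) = 117*V (P(V) = -9*(0 - V)*13 = -(-9)*V*13 = (9*V)*13 = 117*V)
640615/P(F(-35)) + O/(-1528162) = 640615/((117*((½)/(-35)))) - 1617978/(-1528162) = 640615/((117*((½)*(-1/35)))) - 1617978*(-1/1528162) = 640615/((117*(-1/70))) + 808989/764081 = 640615/(-117/70) + 808989/764081 = 640615*(-70/117) + 808989/764081 = -44843050/117 + 808989/764081 = -34263627835337/89397477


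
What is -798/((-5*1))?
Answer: 798/5 ≈ 159.60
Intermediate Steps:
-798/((-5*1)) = -798/(-5) = -798*(-⅕) = 798/5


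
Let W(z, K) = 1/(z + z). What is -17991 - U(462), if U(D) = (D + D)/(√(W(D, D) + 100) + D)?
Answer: -3546957665817/197129855 + 1848*√21344631/197129855 ≈ -17993.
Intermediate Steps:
W(z, K) = 1/(2*z)
U(D) = 2*D/(D + √(100 + 1/(2*D))) (U(D) = (D + D)/(√(1/(2*D) + 100) + D) = (2*D)/(√(100 + 1/(2*D)) + D) = (2*D)/(D + √(100 + 1/(2*D))) = 2*D/(D + √(100 + 1/(2*D))))
-17991 - U(462) = -17991 - 4*462/(2*462 + √2*√(200 + 1/462)) = -17991 - 4*462/(924 + √2*√(200 + 1/462)) = -17991 - 4*462/(924 + √2*√(92401/462)) = -17991 - 4*462/(924 + √2*(√42689262/462)) = -17991 - 4*462/(924 + √21344631/231) = -17991 - 1848/(924 + √21344631/231)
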